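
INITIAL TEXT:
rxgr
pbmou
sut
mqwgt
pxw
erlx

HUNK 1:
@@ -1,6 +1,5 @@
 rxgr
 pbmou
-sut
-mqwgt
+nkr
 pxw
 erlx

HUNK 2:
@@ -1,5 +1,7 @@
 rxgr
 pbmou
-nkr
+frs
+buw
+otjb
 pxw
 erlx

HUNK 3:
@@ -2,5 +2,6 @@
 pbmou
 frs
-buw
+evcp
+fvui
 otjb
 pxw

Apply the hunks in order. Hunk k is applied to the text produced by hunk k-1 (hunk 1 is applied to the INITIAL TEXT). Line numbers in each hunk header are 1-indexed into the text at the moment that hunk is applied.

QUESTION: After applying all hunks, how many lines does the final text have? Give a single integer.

Answer: 8

Derivation:
Hunk 1: at line 1 remove [sut,mqwgt] add [nkr] -> 5 lines: rxgr pbmou nkr pxw erlx
Hunk 2: at line 1 remove [nkr] add [frs,buw,otjb] -> 7 lines: rxgr pbmou frs buw otjb pxw erlx
Hunk 3: at line 2 remove [buw] add [evcp,fvui] -> 8 lines: rxgr pbmou frs evcp fvui otjb pxw erlx
Final line count: 8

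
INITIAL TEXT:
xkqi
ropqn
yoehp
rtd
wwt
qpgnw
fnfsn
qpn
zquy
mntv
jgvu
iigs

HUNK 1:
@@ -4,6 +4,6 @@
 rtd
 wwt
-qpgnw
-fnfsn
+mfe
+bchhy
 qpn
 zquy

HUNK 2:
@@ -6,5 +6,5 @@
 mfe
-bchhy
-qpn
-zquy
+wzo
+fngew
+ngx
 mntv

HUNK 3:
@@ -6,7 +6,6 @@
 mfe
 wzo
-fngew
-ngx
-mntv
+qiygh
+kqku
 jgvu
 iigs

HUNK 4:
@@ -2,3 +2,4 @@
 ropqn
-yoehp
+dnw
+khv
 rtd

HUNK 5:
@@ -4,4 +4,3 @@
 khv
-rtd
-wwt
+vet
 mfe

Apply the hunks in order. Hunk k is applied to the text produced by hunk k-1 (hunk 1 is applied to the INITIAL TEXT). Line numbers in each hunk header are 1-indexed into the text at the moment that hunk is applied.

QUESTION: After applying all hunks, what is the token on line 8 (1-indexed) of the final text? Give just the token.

Answer: qiygh

Derivation:
Hunk 1: at line 4 remove [qpgnw,fnfsn] add [mfe,bchhy] -> 12 lines: xkqi ropqn yoehp rtd wwt mfe bchhy qpn zquy mntv jgvu iigs
Hunk 2: at line 6 remove [bchhy,qpn,zquy] add [wzo,fngew,ngx] -> 12 lines: xkqi ropqn yoehp rtd wwt mfe wzo fngew ngx mntv jgvu iigs
Hunk 3: at line 6 remove [fngew,ngx,mntv] add [qiygh,kqku] -> 11 lines: xkqi ropqn yoehp rtd wwt mfe wzo qiygh kqku jgvu iigs
Hunk 4: at line 2 remove [yoehp] add [dnw,khv] -> 12 lines: xkqi ropqn dnw khv rtd wwt mfe wzo qiygh kqku jgvu iigs
Hunk 5: at line 4 remove [rtd,wwt] add [vet] -> 11 lines: xkqi ropqn dnw khv vet mfe wzo qiygh kqku jgvu iigs
Final line 8: qiygh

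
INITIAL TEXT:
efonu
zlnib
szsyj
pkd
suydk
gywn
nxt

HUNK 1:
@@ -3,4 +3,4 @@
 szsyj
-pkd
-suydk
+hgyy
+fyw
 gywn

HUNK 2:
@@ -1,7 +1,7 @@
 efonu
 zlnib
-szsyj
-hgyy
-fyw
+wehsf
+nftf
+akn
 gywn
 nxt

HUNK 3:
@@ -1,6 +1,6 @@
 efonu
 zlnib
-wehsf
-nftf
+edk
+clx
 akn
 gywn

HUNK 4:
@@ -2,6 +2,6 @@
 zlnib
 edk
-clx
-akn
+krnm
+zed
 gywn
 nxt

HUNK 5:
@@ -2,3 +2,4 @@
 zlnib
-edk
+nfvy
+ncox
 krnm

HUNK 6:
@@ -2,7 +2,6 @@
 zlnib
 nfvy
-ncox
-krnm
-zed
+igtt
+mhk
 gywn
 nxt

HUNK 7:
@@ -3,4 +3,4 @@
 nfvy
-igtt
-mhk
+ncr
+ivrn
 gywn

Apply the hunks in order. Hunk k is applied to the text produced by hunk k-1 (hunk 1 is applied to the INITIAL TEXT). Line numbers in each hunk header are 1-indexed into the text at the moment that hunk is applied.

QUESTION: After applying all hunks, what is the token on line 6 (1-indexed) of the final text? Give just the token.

Answer: gywn

Derivation:
Hunk 1: at line 3 remove [pkd,suydk] add [hgyy,fyw] -> 7 lines: efonu zlnib szsyj hgyy fyw gywn nxt
Hunk 2: at line 1 remove [szsyj,hgyy,fyw] add [wehsf,nftf,akn] -> 7 lines: efonu zlnib wehsf nftf akn gywn nxt
Hunk 3: at line 1 remove [wehsf,nftf] add [edk,clx] -> 7 lines: efonu zlnib edk clx akn gywn nxt
Hunk 4: at line 2 remove [clx,akn] add [krnm,zed] -> 7 lines: efonu zlnib edk krnm zed gywn nxt
Hunk 5: at line 2 remove [edk] add [nfvy,ncox] -> 8 lines: efonu zlnib nfvy ncox krnm zed gywn nxt
Hunk 6: at line 2 remove [ncox,krnm,zed] add [igtt,mhk] -> 7 lines: efonu zlnib nfvy igtt mhk gywn nxt
Hunk 7: at line 3 remove [igtt,mhk] add [ncr,ivrn] -> 7 lines: efonu zlnib nfvy ncr ivrn gywn nxt
Final line 6: gywn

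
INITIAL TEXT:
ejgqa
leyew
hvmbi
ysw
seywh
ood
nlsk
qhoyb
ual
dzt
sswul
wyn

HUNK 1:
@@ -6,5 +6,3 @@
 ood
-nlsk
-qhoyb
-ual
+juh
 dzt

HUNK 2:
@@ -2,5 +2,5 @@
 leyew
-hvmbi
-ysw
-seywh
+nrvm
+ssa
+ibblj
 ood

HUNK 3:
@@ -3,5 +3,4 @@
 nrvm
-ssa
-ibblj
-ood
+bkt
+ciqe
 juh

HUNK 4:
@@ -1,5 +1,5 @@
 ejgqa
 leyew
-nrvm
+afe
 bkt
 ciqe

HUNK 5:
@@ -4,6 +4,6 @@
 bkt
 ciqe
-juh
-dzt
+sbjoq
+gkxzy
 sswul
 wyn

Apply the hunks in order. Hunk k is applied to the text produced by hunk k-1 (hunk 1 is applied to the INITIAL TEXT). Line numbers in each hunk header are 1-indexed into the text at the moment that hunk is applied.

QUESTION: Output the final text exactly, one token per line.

Answer: ejgqa
leyew
afe
bkt
ciqe
sbjoq
gkxzy
sswul
wyn

Derivation:
Hunk 1: at line 6 remove [nlsk,qhoyb,ual] add [juh] -> 10 lines: ejgqa leyew hvmbi ysw seywh ood juh dzt sswul wyn
Hunk 2: at line 2 remove [hvmbi,ysw,seywh] add [nrvm,ssa,ibblj] -> 10 lines: ejgqa leyew nrvm ssa ibblj ood juh dzt sswul wyn
Hunk 3: at line 3 remove [ssa,ibblj,ood] add [bkt,ciqe] -> 9 lines: ejgqa leyew nrvm bkt ciqe juh dzt sswul wyn
Hunk 4: at line 1 remove [nrvm] add [afe] -> 9 lines: ejgqa leyew afe bkt ciqe juh dzt sswul wyn
Hunk 5: at line 4 remove [juh,dzt] add [sbjoq,gkxzy] -> 9 lines: ejgqa leyew afe bkt ciqe sbjoq gkxzy sswul wyn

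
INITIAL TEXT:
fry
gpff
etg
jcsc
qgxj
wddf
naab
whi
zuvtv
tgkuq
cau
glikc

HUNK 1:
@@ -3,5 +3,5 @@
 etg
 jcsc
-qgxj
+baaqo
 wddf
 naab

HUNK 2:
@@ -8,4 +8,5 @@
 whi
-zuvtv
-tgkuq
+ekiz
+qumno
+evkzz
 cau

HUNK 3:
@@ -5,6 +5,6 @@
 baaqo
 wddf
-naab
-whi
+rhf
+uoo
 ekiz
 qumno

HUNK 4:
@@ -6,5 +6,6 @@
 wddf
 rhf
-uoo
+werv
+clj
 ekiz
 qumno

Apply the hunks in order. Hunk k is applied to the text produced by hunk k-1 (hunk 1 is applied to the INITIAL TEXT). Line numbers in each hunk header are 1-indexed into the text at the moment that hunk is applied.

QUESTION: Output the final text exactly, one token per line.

Hunk 1: at line 3 remove [qgxj] add [baaqo] -> 12 lines: fry gpff etg jcsc baaqo wddf naab whi zuvtv tgkuq cau glikc
Hunk 2: at line 8 remove [zuvtv,tgkuq] add [ekiz,qumno,evkzz] -> 13 lines: fry gpff etg jcsc baaqo wddf naab whi ekiz qumno evkzz cau glikc
Hunk 3: at line 5 remove [naab,whi] add [rhf,uoo] -> 13 lines: fry gpff etg jcsc baaqo wddf rhf uoo ekiz qumno evkzz cau glikc
Hunk 4: at line 6 remove [uoo] add [werv,clj] -> 14 lines: fry gpff etg jcsc baaqo wddf rhf werv clj ekiz qumno evkzz cau glikc

Answer: fry
gpff
etg
jcsc
baaqo
wddf
rhf
werv
clj
ekiz
qumno
evkzz
cau
glikc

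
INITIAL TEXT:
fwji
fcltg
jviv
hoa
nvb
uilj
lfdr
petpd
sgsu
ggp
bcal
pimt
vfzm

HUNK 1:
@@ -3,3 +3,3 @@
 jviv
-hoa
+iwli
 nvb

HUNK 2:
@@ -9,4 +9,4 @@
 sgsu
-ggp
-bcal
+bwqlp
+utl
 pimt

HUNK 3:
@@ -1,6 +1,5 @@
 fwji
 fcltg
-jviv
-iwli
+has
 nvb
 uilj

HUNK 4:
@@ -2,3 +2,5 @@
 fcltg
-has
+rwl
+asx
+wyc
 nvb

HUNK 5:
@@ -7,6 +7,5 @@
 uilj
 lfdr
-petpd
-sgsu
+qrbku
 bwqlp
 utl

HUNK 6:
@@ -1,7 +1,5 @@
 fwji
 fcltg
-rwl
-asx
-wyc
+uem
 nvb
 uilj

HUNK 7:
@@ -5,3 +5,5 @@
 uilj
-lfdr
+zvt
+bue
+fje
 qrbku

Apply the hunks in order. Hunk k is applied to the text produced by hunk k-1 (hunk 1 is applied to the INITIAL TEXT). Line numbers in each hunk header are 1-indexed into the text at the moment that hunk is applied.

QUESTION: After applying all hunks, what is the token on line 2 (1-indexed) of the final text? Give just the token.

Hunk 1: at line 3 remove [hoa] add [iwli] -> 13 lines: fwji fcltg jviv iwli nvb uilj lfdr petpd sgsu ggp bcal pimt vfzm
Hunk 2: at line 9 remove [ggp,bcal] add [bwqlp,utl] -> 13 lines: fwji fcltg jviv iwli nvb uilj lfdr petpd sgsu bwqlp utl pimt vfzm
Hunk 3: at line 1 remove [jviv,iwli] add [has] -> 12 lines: fwji fcltg has nvb uilj lfdr petpd sgsu bwqlp utl pimt vfzm
Hunk 4: at line 2 remove [has] add [rwl,asx,wyc] -> 14 lines: fwji fcltg rwl asx wyc nvb uilj lfdr petpd sgsu bwqlp utl pimt vfzm
Hunk 5: at line 7 remove [petpd,sgsu] add [qrbku] -> 13 lines: fwji fcltg rwl asx wyc nvb uilj lfdr qrbku bwqlp utl pimt vfzm
Hunk 6: at line 1 remove [rwl,asx,wyc] add [uem] -> 11 lines: fwji fcltg uem nvb uilj lfdr qrbku bwqlp utl pimt vfzm
Hunk 7: at line 5 remove [lfdr] add [zvt,bue,fje] -> 13 lines: fwji fcltg uem nvb uilj zvt bue fje qrbku bwqlp utl pimt vfzm
Final line 2: fcltg

Answer: fcltg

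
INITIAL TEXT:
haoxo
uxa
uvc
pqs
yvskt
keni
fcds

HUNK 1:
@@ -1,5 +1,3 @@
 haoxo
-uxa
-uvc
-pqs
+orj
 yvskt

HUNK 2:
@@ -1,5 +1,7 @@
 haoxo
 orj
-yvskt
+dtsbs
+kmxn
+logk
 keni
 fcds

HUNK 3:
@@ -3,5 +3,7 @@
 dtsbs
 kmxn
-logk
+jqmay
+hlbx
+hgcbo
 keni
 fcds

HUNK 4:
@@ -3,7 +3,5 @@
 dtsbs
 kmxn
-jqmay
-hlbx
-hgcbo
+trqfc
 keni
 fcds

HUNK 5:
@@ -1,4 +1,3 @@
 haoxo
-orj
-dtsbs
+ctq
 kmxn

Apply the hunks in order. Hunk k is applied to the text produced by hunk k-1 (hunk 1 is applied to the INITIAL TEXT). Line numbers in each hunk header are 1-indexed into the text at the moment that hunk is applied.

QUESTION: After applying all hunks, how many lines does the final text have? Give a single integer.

Hunk 1: at line 1 remove [uxa,uvc,pqs] add [orj] -> 5 lines: haoxo orj yvskt keni fcds
Hunk 2: at line 1 remove [yvskt] add [dtsbs,kmxn,logk] -> 7 lines: haoxo orj dtsbs kmxn logk keni fcds
Hunk 3: at line 3 remove [logk] add [jqmay,hlbx,hgcbo] -> 9 lines: haoxo orj dtsbs kmxn jqmay hlbx hgcbo keni fcds
Hunk 4: at line 3 remove [jqmay,hlbx,hgcbo] add [trqfc] -> 7 lines: haoxo orj dtsbs kmxn trqfc keni fcds
Hunk 5: at line 1 remove [orj,dtsbs] add [ctq] -> 6 lines: haoxo ctq kmxn trqfc keni fcds
Final line count: 6

Answer: 6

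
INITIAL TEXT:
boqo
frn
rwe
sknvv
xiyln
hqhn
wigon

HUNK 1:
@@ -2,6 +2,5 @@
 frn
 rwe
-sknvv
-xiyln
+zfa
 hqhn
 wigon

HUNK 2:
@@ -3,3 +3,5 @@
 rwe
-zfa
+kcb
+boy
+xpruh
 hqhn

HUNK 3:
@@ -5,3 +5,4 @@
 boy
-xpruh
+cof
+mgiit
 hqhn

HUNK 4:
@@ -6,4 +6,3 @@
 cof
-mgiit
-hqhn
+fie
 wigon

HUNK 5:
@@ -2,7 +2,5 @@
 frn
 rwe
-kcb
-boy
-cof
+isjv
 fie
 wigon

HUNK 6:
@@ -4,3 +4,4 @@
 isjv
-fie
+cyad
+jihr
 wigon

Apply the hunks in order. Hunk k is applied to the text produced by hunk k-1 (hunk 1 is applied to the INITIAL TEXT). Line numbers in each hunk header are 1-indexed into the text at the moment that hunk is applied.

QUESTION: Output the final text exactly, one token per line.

Hunk 1: at line 2 remove [sknvv,xiyln] add [zfa] -> 6 lines: boqo frn rwe zfa hqhn wigon
Hunk 2: at line 3 remove [zfa] add [kcb,boy,xpruh] -> 8 lines: boqo frn rwe kcb boy xpruh hqhn wigon
Hunk 3: at line 5 remove [xpruh] add [cof,mgiit] -> 9 lines: boqo frn rwe kcb boy cof mgiit hqhn wigon
Hunk 4: at line 6 remove [mgiit,hqhn] add [fie] -> 8 lines: boqo frn rwe kcb boy cof fie wigon
Hunk 5: at line 2 remove [kcb,boy,cof] add [isjv] -> 6 lines: boqo frn rwe isjv fie wigon
Hunk 6: at line 4 remove [fie] add [cyad,jihr] -> 7 lines: boqo frn rwe isjv cyad jihr wigon

Answer: boqo
frn
rwe
isjv
cyad
jihr
wigon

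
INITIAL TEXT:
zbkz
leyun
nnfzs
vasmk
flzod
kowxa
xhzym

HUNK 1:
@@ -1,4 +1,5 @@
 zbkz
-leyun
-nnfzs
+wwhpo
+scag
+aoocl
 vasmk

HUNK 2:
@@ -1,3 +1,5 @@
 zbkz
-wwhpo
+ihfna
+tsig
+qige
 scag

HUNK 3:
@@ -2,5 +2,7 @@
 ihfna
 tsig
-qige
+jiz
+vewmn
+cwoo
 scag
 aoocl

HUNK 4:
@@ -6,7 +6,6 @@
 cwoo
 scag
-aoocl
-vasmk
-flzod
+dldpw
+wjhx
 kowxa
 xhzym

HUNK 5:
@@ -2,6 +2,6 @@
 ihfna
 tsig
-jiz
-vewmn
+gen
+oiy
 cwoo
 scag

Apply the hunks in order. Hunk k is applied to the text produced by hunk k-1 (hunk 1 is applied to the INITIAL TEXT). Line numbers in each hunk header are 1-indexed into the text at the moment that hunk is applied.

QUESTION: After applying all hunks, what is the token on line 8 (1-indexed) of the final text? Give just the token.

Hunk 1: at line 1 remove [leyun,nnfzs] add [wwhpo,scag,aoocl] -> 8 lines: zbkz wwhpo scag aoocl vasmk flzod kowxa xhzym
Hunk 2: at line 1 remove [wwhpo] add [ihfna,tsig,qige] -> 10 lines: zbkz ihfna tsig qige scag aoocl vasmk flzod kowxa xhzym
Hunk 3: at line 2 remove [qige] add [jiz,vewmn,cwoo] -> 12 lines: zbkz ihfna tsig jiz vewmn cwoo scag aoocl vasmk flzod kowxa xhzym
Hunk 4: at line 6 remove [aoocl,vasmk,flzod] add [dldpw,wjhx] -> 11 lines: zbkz ihfna tsig jiz vewmn cwoo scag dldpw wjhx kowxa xhzym
Hunk 5: at line 2 remove [jiz,vewmn] add [gen,oiy] -> 11 lines: zbkz ihfna tsig gen oiy cwoo scag dldpw wjhx kowxa xhzym
Final line 8: dldpw

Answer: dldpw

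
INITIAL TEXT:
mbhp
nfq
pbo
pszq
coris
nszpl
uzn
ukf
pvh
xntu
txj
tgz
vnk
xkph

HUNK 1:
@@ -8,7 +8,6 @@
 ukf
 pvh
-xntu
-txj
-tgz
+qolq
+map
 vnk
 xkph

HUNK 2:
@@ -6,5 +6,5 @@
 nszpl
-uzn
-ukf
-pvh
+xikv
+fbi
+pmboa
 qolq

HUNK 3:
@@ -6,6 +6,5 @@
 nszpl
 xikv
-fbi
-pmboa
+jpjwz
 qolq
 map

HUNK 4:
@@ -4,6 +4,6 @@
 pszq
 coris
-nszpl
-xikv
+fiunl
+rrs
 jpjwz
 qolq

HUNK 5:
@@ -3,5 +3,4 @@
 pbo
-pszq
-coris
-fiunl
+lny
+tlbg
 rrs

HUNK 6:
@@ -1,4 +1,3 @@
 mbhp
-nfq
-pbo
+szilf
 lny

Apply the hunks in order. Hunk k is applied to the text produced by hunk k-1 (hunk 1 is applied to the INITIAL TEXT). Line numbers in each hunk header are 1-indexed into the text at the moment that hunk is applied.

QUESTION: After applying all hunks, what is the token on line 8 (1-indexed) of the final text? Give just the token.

Answer: map

Derivation:
Hunk 1: at line 8 remove [xntu,txj,tgz] add [qolq,map] -> 13 lines: mbhp nfq pbo pszq coris nszpl uzn ukf pvh qolq map vnk xkph
Hunk 2: at line 6 remove [uzn,ukf,pvh] add [xikv,fbi,pmboa] -> 13 lines: mbhp nfq pbo pszq coris nszpl xikv fbi pmboa qolq map vnk xkph
Hunk 3: at line 6 remove [fbi,pmboa] add [jpjwz] -> 12 lines: mbhp nfq pbo pszq coris nszpl xikv jpjwz qolq map vnk xkph
Hunk 4: at line 4 remove [nszpl,xikv] add [fiunl,rrs] -> 12 lines: mbhp nfq pbo pszq coris fiunl rrs jpjwz qolq map vnk xkph
Hunk 5: at line 3 remove [pszq,coris,fiunl] add [lny,tlbg] -> 11 lines: mbhp nfq pbo lny tlbg rrs jpjwz qolq map vnk xkph
Hunk 6: at line 1 remove [nfq,pbo] add [szilf] -> 10 lines: mbhp szilf lny tlbg rrs jpjwz qolq map vnk xkph
Final line 8: map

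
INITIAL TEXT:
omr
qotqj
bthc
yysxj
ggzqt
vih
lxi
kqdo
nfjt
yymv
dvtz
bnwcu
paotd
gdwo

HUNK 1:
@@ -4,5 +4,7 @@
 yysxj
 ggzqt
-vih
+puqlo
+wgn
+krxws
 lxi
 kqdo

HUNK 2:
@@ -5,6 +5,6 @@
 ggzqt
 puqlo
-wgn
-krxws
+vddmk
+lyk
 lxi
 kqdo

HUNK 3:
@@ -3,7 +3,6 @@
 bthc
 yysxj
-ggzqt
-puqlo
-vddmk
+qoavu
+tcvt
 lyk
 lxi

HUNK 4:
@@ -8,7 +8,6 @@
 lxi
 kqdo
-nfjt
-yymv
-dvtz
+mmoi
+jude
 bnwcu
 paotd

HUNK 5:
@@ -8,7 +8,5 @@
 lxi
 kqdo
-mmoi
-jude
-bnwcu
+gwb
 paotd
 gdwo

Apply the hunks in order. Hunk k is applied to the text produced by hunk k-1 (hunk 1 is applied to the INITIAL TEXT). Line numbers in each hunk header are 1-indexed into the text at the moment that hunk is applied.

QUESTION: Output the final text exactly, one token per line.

Answer: omr
qotqj
bthc
yysxj
qoavu
tcvt
lyk
lxi
kqdo
gwb
paotd
gdwo

Derivation:
Hunk 1: at line 4 remove [vih] add [puqlo,wgn,krxws] -> 16 lines: omr qotqj bthc yysxj ggzqt puqlo wgn krxws lxi kqdo nfjt yymv dvtz bnwcu paotd gdwo
Hunk 2: at line 5 remove [wgn,krxws] add [vddmk,lyk] -> 16 lines: omr qotqj bthc yysxj ggzqt puqlo vddmk lyk lxi kqdo nfjt yymv dvtz bnwcu paotd gdwo
Hunk 3: at line 3 remove [ggzqt,puqlo,vddmk] add [qoavu,tcvt] -> 15 lines: omr qotqj bthc yysxj qoavu tcvt lyk lxi kqdo nfjt yymv dvtz bnwcu paotd gdwo
Hunk 4: at line 8 remove [nfjt,yymv,dvtz] add [mmoi,jude] -> 14 lines: omr qotqj bthc yysxj qoavu tcvt lyk lxi kqdo mmoi jude bnwcu paotd gdwo
Hunk 5: at line 8 remove [mmoi,jude,bnwcu] add [gwb] -> 12 lines: omr qotqj bthc yysxj qoavu tcvt lyk lxi kqdo gwb paotd gdwo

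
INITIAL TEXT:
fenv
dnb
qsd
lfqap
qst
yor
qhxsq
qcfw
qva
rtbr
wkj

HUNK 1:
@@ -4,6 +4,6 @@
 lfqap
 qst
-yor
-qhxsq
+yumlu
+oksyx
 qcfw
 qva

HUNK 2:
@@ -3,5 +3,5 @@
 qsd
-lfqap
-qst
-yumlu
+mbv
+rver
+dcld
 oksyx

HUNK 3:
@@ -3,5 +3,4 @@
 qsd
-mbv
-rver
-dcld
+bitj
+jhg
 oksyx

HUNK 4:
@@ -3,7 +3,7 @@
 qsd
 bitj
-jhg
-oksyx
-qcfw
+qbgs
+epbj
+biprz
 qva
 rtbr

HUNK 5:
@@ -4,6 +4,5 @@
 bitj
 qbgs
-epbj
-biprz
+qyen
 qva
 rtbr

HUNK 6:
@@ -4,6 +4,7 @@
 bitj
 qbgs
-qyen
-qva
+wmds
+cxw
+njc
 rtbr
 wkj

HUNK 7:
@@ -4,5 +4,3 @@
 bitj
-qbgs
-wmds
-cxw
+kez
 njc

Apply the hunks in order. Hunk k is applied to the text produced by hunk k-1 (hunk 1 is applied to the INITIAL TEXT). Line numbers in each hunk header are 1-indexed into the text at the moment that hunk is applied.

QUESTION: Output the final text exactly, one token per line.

Answer: fenv
dnb
qsd
bitj
kez
njc
rtbr
wkj

Derivation:
Hunk 1: at line 4 remove [yor,qhxsq] add [yumlu,oksyx] -> 11 lines: fenv dnb qsd lfqap qst yumlu oksyx qcfw qva rtbr wkj
Hunk 2: at line 3 remove [lfqap,qst,yumlu] add [mbv,rver,dcld] -> 11 lines: fenv dnb qsd mbv rver dcld oksyx qcfw qva rtbr wkj
Hunk 3: at line 3 remove [mbv,rver,dcld] add [bitj,jhg] -> 10 lines: fenv dnb qsd bitj jhg oksyx qcfw qva rtbr wkj
Hunk 4: at line 3 remove [jhg,oksyx,qcfw] add [qbgs,epbj,biprz] -> 10 lines: fenv dnb qsd bitj qbgs epbj biprz qva rtbr wkj
Hunk 5: at line 4 remove [epbj,biprz] add [qyen] -> 9 lines: fenv dnb qsd bitj qbgs qyen qva rtbr wkj
Hunk 6: at line 4 remove [qyen,qva] add [wmds,cxw,njc] -> 10 lines: fenv dnb qsd bitj qbgs wmds cxw njc rtbr wkj
Hunk 7: at line 4 remove [qbgs,wmds,cxw] add [kez] -> 8 lines: fenv dnb qsd bitj kez njc rtbr wkj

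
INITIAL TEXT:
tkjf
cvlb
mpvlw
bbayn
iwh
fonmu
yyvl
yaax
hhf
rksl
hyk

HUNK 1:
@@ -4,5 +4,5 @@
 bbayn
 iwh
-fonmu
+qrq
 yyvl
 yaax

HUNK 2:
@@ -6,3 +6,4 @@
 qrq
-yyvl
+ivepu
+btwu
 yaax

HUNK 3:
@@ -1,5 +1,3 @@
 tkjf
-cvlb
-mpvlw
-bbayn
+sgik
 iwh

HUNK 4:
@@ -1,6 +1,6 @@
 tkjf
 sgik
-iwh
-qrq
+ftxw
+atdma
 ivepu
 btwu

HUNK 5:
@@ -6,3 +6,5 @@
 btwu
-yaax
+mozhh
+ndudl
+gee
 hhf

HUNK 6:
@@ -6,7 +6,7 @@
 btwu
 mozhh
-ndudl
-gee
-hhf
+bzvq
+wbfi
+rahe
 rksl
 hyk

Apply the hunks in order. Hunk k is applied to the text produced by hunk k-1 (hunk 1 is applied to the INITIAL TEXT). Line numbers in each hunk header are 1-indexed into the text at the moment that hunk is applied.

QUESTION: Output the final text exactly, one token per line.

Hunk 1: at line 4 remove [fonmu] add [qrq] -> 11 lines: tkjf cvlb mpvlw bbayn iwh qrq yyvl yaax hhf rksl hyk
Hunk 2: at line 6 remove [yyvl] add [ivepu,btwu] -> 12 lines: tkjf cvlb mpvlw bbayn iwh qrq ivepu btwu yaax hhf rksl hyk
Hunk 3: at line 1 remove [cvlb,mpvlw,bbayn] add [sgik] -> 10 lines: tkjf sgik iwh qrq ivepu btwu yaax hhf rksl hyk
Hunk 4: at line 1 remove [iwh,qrq] add [ftxw,atdma] -> 10 lines: tkjf sgik ftxw atdma ivepu btwu yaax hhf rksl hyk
Hunk 5: at line 6 remove [yaax] add [mozhh,ndudl,gee] -> 12 lines: tkjf sgik ftxw atdma ivepu btwu mozhh ndudl gee hhf rksl hyk
Hunk 6: at line 6 remove [ndudl,gee,hhf] add [bzvq,wbfi,rahe] -> 12 lines: tkjf sgik ftxw atdma ivepu btwu mozhh bzvq wbfi rahe rksl hyk

Answer: tkjf
sgik
ftxw
atdma
ivepu
btwu
mozhh
bzvq
wbfi
rahe
rksl
hyk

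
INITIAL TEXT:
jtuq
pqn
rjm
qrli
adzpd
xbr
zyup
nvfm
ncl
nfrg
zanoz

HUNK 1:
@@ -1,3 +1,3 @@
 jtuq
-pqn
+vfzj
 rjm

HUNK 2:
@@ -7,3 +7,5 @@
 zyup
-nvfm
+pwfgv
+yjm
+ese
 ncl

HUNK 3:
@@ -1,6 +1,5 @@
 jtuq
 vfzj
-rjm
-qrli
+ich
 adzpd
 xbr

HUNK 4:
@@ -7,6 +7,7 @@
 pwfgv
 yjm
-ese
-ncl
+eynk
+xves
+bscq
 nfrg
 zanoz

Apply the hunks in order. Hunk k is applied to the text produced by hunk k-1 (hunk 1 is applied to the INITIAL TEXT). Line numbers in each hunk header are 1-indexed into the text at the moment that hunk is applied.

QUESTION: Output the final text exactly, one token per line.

Hunk 1: at line 1 remove [pqn] add [vfzj] -> 11 lines: jtuq vfzj rjm qrli adzpd xbr zyup nvfm ncl nfrg zanoz
Hunk 2: at line 7 remove [nvfm] add [pwfgv,yjm,ese] -> 13 lines: jtuq vfzj rjm qrli adzpd xbr zyup pwfgv yjm ese ncl nfrg zanoz
Hunk 3: at line 1 remove [rjm,qrli] add [ich] -> 12 lines: jtuq vfzj ich adzpd xbr zyup pwfgv yjm ese ncl nfrg zanoz
Hunk 4: at line 7 remove [ese,ncl] add [eynk,xves,bscq] -> 13 lines: jtuq vfzj ich adzpd xbr zyup pwfgv yjm eynk xves bscq nfrg zanoz

Answer: jtuq
vfzj
ich
adzpd
xbr
zyup
pwfgv
yjm
eynk
xves
bscq
nfrg
zanoz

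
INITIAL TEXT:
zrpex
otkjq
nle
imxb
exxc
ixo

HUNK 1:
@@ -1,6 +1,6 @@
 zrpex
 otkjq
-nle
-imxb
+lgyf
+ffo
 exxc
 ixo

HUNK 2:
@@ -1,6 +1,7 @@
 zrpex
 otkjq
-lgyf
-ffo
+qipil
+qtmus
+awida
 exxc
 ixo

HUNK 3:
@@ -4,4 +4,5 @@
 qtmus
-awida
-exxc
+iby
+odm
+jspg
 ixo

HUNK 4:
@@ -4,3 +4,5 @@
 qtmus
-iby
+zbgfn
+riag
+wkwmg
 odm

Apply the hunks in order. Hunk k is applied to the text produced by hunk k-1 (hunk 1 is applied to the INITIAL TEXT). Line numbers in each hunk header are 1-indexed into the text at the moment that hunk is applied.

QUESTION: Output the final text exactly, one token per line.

Answer: zrpex
otkjq
qipil
qtmus
zbgfn
riag
wkwmg
odm
jspg
ixo

Derivation:
Hunk 1: at line 1 remove [nle,imxb] add [lgyf,ffo] -> 6 lines: zrpex otkjq lgyf ffo exxc ixo
Hunk 2: at line 1 remove [lgyf,ffo] add [qipil,qtmus,awida] -> 7 lines: zrpex otkjq qipil qtmus awida exxc ixo
Hunk 3: at line 4 remove [awida,exxc] add [iby,odm,jspg] -> 8 lines: zrpex otkjq qipil qtmus iby odm jspg ixo
Hunk 4: at line 4 remove [iby] add [zbgfn,riag,wkwmg] -> 10 lines: zrpex otkjq qipil qtmus zbgfn riag wkwmg odm jspg ixo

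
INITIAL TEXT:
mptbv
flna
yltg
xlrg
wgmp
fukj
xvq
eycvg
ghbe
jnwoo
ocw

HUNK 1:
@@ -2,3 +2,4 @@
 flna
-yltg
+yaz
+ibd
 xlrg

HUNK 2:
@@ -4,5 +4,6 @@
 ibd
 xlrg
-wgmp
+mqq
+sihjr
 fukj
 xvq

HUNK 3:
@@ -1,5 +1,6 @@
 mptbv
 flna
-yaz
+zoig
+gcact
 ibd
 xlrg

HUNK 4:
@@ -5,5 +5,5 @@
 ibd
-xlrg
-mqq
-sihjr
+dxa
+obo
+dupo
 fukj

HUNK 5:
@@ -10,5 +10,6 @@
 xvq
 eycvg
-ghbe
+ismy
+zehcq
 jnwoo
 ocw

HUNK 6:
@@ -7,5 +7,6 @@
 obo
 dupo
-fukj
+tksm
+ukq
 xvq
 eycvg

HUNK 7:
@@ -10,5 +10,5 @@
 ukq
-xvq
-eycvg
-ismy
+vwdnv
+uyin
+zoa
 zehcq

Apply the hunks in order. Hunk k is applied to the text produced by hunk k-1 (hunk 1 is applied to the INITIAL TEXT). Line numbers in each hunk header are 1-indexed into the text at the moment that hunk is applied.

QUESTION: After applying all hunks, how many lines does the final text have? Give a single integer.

Answer: 16

Derivation:
Hunk 1: at line 2 remove [yltg] add [yaz,ibd] -> 12 lines: mptbv flna yaz ibd xlrg wgmp fukj xvq eycvg ghbe jnwoo ocw
Hunk 2: at line 4 remove [wgmp] add [mqq,sihjr] -> 13 lines: mptbv flna yaz ibd xlrg mqq sihjr fukj xvq eycvg ghbe jnwoo ocw
Hunk 3: at line 1 remove [yaz] add [zoig,gcact] -> 14 lines: mptbv flna zoig gcact ibd xlrg mqq sihjr fukj xvq eycvg ghbe jnwoo ocw
Hunk 4: at line 5 remove [xlrg,mqq,sihjr] add [dxa,obo,dupo] -> 14 lines: mptbv flna zoig gcact ibd dxa obo dupo fukj xvq eycvg ghbe jnwoo ocw
Hunk 5: at line 10 remove [ghbe] add [ismy,zehcq] -> 15 lines: mptbv flna zoig gcact ibd dxa obo dupo fukj xvq eycvg ismy zehcq jnwoo ocw
Hunk 6: at line 7 remove [fukj] add [tksm,ukq] -> 16 lines: mptbv flna zoig gcact ibd dxa obo dupo tksm ukq xvq eycvg ismy zehcq jnwoo ocw
Hunk 7: at line 10 remove [xvq,eycvg,ismy] add [vwdnv,uyin,zoa] -> 16 lines: mptbv flna zoig gcact ibd dxa obo dupo tksm ukq vwdnv uyin zoa zehcq jnwoo ocw
Final line count: 16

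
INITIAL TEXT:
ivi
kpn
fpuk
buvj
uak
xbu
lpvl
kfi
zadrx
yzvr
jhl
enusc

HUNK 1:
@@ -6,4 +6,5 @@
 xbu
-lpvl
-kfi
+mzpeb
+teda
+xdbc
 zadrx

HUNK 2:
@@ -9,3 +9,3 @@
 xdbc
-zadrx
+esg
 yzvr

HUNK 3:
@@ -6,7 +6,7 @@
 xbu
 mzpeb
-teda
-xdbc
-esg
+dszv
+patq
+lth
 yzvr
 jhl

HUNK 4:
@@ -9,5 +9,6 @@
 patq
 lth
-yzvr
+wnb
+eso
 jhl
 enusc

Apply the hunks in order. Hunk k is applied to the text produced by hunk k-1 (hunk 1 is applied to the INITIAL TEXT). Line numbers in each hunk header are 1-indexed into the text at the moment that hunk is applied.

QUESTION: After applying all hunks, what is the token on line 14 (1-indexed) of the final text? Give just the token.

Answer: enusc

Derivation:
Hunk 1: at line 6 remove [lpvl,kfi] add [mzpeb,teda,xdbc] -> 13 lines: ivi kpn fpuk buvj uak xbu mzpeb teda xdbc zadrx yzvr jhl enusc
Hunk 2: at line 9 remove [zadrx] add [esg] -> 13 lines: ivi kpn fpuk buvj uak xbu mzpeb teda xdbc esg yzvr jhl enusc
Hunk 3: at line 6 remove [teda,xdbc,esg] add [dszv,patq,lth] -> 13 lines: ivi kpn fpuk buvj uak xbu mzpeb dszv patq lth yzvr jhl enusc
Hunk 4: at line 9 remove [yzvr] add [wnb,eso] -> 14 lines: ivi kpn fpuk buvj uak xbu mzpeb dszv patq lth wnb eso jhl enusc
Final line 14: enusc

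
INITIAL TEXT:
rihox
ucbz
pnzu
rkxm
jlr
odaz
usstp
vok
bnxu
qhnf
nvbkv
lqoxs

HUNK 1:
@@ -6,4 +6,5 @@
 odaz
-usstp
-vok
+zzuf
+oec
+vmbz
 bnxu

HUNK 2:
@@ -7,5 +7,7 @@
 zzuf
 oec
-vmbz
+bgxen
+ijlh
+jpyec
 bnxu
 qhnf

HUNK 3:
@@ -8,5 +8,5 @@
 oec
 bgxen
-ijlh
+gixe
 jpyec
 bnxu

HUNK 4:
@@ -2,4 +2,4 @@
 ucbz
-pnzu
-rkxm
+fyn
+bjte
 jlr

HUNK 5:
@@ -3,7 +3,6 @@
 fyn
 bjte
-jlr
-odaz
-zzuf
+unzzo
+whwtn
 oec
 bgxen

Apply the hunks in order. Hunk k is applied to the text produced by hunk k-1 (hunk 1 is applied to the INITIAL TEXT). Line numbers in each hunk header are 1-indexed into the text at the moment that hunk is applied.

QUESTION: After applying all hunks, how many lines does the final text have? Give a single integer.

Answer: 14

Derivation:
Hunk 1: at line 6 remove [usstp,vok] add [zzuf,oec,vmbz] -> 13 lines: rihox ucbz pnzu rkxm jlr odaz zzuf oec vmbz bnxu qhnf nvbkv lqoxs
Hunk 2: at line 7 remove [vmbz] add [bgxen,ijlh,jpyec] -> 15 lines: rihox ucbz pnzu rkxm jlr odaz zzuf oec bgxen ijlh jpyec bnxu qhnf nvbkv lqoxs
Hunk 3: at line 8 remove [ijlh] add [gixe] -> 15 lines: rihox ucbz pnzu rkxm jlr odaz zzuf oec bgxen gixe jpyec bnxu qhnf nvbkv lqoxs
Hunk 4: at line 2 remove [pnzu,rkxm] add [fyn,bjte] -> 15 lines: rihox ucbz fyn bjte jlr odaz zzuf oec bgxen gixe jpyec bnxu qhnf nvbkv lqoxs
Hunk 5: at line 3 remove [jlr,odaz,zzuf] add [unzzo,whwtn] -> 14 lines: rihox ucbz fyn bjte unzzo whwtn oec bgxen gixe jpyec bnxu qhnf nvbkv lqoxs
Final line count: 14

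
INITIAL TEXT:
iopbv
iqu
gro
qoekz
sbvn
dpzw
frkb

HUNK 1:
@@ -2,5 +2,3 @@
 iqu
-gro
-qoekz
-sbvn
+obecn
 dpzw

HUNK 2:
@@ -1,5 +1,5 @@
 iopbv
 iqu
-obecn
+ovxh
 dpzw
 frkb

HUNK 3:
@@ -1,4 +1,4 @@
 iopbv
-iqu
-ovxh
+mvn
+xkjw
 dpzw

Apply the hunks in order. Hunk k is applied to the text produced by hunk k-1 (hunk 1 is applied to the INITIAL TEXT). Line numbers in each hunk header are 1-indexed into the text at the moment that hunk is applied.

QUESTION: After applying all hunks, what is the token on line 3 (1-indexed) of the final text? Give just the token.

Answer: xkjw

Derivation:
Hunk 1: at line 2 remove [gro,qoekz,sbvn] add [obecn] -> 5 lines: iopbv iqu obecn dpzw frkb
Hunk 2: at line 1 remove [obecn] add [ovxh] -> 5 lines: iopbv iqu ovxh dpzw frkb
Hunk 3: at line 1 remove [iqu,ovxh] add [mvn,xkjw] -> 5 lines: iopbv mvn xkjw dpzw frkb
Final line 3: xkjw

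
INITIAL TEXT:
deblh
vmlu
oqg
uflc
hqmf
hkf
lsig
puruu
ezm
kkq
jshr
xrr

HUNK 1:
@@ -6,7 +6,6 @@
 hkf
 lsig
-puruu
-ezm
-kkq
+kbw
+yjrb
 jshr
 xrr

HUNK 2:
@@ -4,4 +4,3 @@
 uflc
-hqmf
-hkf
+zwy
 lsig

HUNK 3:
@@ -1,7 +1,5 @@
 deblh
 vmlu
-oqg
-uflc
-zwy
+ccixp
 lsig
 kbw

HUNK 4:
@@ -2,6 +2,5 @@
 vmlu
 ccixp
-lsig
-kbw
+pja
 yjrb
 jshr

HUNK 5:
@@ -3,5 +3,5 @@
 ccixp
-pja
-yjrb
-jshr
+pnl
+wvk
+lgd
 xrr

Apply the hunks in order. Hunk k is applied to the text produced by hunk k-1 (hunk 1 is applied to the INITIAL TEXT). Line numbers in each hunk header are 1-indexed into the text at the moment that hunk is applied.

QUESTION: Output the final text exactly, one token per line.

Hunk 1: at line 6 remove [puruu,ezm,kkq] add [kbw,yjrb] -> 11 lines: deblh vmlu oqg uflc hqmf hkf lsig kbw yjrb jshr xrr
Hunk 2: at line 4 remove [hqmf,hkf] add [zwy] -> 10 lines: deblh vmlu oqg uflc zwy lsig kbw yjrb jshr xrr
Hunk 3: at line 1 remove [oqg,uflc,zwy] add [ccixp] -> 8 lines: deblh vmlu ccixp lsig kbw yjrb jshr xrr
Hunk 4: at line 2 remove [lsig,kbw] add [pja] -> 7 lines: deblh vmlu ccixp pja yjrb jshr xrr
Hunk 5: at line 3 remove [pja,yjrb,jshr] add [pnl,wvk,lgd] -> 7 lines: deblh vmlu ccixp pnl wvk lgd xrr

Answer: deblh
vmlu
ccixp
pnl
wvk
lgd
xrr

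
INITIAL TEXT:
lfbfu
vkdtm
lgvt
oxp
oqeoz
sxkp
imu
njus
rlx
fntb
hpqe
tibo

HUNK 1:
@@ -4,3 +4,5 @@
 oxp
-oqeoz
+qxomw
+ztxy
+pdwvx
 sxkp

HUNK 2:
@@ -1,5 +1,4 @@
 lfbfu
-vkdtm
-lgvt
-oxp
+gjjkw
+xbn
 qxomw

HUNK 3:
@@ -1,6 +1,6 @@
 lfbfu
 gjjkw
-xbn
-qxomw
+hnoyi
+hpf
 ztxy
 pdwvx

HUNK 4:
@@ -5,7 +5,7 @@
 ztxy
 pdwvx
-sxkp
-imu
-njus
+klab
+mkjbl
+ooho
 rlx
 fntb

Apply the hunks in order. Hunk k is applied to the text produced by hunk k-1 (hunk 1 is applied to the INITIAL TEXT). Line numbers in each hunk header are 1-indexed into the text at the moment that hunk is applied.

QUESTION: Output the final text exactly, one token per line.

Hunk 1: at line 4 remove [oqeoz] add [qxomw,ztxy,pdwvx] -> 14 lines: lfbfu vkdtm lgvt oxp qxomw ztxy pdwvx sxkp imu njus rlx fntb hpqe tibo
Hunk 2: at line 1 remove [vkdtm,lgvt,oxp] add [gjjkw,xbn] -> 13 lines: lfbfu gjjkw xbn qxomw ztxy pdwvx sxkp imu njus rlx fntb hpqe tibo
Hunk 3: at line 1 remove [xbn,qxomw] add [hnoyi,hpf] -> 13 lines: lfbfu gjjkw hnoyi hpf ztxy pdwvx sxkp imu njus rlx fntb hpqe tibo
Hunk 4: at line 5 remove [sxkp,imu,njus] add [klab,mkjbl,ooho] -> 13 lines: lfbfu gjjkw hnoyi hpf ztxy pdwvx klab mkjbl ooho rlx fntb hpqe tibo

Answer: lfbfu
gjjkw
hnoyi
hpf
ztxy
pdwvx
klab
mkjbl
ooho
rlx
fntb
hpqe
tibo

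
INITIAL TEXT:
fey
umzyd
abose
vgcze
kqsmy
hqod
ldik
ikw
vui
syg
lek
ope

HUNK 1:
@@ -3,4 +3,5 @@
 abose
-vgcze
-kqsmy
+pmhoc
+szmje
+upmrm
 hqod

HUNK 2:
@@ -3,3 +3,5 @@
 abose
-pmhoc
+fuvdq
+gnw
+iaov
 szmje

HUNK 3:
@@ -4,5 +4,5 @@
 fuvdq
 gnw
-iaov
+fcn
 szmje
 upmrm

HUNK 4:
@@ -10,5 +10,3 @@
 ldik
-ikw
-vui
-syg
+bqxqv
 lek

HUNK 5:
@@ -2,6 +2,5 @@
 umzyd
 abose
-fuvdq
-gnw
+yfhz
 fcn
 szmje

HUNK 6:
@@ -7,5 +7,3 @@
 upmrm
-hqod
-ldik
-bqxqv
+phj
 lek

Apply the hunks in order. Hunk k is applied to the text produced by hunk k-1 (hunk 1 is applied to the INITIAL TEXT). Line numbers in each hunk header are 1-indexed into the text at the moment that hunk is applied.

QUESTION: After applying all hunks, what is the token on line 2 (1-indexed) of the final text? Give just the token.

Answer: umzyd

Derivation:
Hunk 1: at line 3 remove [vgcze,kqsmy] add [pmhoc,szmje,upmrm] -> 13 lines: fey umzyd abose pmhoc szmje upmrm hqod ldik ikw vui syg lek ope
Hunk 2: at line 3 remove [pmhoc] add [fuvdq,gnw,iaov] -> 15 lines: fey umzyd abose fuvdq gnw iaov szmje upmrm hqod ldik ikw vui syg lek ope
Hunk 3: at line 4 remove [iaov] add [fcn] -> 15 lines: fey umzyd abose fuvdq gnw fcn szmje upmrm hqod ldik ikw vui syg lek ope
Hunk 4: at line 10 remove [ikw,vui,syg] add [bqxqv] -> 13 lines: fey umzyd abose fuvdq gnw fcn szmje upmrm hqod ldik bqxqv lek ope
Hunk 5: at line 2 remove [fuvdq,gnw] add [yfhz] -> 12 lines: fey umzyd abose yfhz fcn szmje upmrm hqod ldik bqxqv lek ope
Hunk 6: at line 7 remove [hqod,ldik,bqxqv] add [phj] -> 10 lines: fey umzyd abose yfhz fcn szmje upmrm phj lek ope
Final line 2: umzyd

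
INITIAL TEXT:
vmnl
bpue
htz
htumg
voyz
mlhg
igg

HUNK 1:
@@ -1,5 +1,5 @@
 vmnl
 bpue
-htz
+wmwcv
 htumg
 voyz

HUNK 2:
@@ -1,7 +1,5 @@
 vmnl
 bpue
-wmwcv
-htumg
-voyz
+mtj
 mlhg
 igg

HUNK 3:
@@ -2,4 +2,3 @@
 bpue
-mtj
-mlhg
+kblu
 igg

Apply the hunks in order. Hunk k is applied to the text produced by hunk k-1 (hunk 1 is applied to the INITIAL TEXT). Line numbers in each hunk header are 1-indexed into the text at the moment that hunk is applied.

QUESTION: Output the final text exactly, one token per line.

Hunk 1: at line 1 remove [htz] add [wmwcv] -> 7 lines: vmnl bpue wmwcv htumg voyz mlhg igg
Hunk 2: at line 1 remove [wmwcv,htumg,voyz] add [mtj] -> 5 lines: vmnl bpue mtj mlhg igg
Hunk 3: at line 2 remove [mtj,mlhg] add [kblu] -> 4 lines: vmnl bpue kblu igg

Answer: vmnl
bpue
kblu
igg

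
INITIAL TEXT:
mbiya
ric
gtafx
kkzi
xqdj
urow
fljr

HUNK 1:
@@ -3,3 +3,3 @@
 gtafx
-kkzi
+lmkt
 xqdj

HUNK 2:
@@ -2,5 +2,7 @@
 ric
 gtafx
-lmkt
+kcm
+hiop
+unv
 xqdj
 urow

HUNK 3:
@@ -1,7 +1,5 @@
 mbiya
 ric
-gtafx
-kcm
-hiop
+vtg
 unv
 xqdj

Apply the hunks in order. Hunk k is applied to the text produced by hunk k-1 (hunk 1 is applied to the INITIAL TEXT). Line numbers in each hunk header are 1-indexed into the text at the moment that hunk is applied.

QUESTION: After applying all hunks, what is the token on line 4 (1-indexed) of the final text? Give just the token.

Answer: unv

Derivation:
Hunk 1: at line 3 remove [kkzi] add [lmkt] -> 7 lines: mbiya ric gtafx lmkt xqdj urow fljr
Hunk 2: at line 2 remove [lmkt] add [kcm,hiop,unv] -> 9 lines: mbiya ric gtafx kcm hiop unv xqdj urow fljr
Hunk 3: at line 1 remove [gtafx,kcm,hiop] add [vtg] -> 7 lines: mbiya ric vtg unv xqdj urow fljr
Final line 4: unv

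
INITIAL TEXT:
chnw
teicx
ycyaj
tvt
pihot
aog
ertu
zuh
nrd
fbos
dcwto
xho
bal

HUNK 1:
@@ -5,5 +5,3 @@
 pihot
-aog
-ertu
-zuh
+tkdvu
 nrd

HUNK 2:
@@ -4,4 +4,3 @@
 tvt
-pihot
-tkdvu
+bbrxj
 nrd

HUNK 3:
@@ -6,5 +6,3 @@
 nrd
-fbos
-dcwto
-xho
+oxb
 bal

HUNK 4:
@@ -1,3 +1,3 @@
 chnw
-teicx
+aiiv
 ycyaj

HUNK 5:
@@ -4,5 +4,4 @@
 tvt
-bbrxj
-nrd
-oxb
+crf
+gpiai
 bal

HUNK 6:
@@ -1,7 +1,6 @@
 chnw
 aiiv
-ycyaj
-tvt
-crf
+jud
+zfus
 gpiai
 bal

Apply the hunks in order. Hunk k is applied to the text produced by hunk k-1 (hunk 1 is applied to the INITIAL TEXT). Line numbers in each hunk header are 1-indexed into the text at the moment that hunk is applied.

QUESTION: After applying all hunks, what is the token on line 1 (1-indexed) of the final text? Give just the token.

Answer: chnw

Derivation:
Hunk 1: at line 5 remove [aog,ertu,zuh] add [tkdvu] -> 11 lines: chnw teicx ycyaj tvt pihot tkdvu nrd fbos dcwto xho bal
Hunk 2: at line 4 remove [pihot,tkdvu] add [bbrxj] -> 10 lines: chnw teicx ycyaj tvt bbrxj nrd fbos dcwto xho bal
Hunk 3: at line 6 remove [fbos,dcwto,xho] add [oxb] -> 8 lines: chnw teicx ycyaj tvt bbrxj nrd oxb bal
Hunk 4: at line 1 remove [teicx] add [aiiv] -> 8 lines: chnw aiiv ycyaj tvt bbrxj nrd oxb bal
Hunk 5: at line 4 remove [bbrxj,nrd,oxb] add [crf,gpiai] -> 7 lines: chnw aiiv ycyaj tvt crf gpiai bal
Hunk 6: at line 1 remove [ycyaj,tvt,crf] add [jud,zfus] -> 6 lines: chnw aiiv jud zfus gpiai bal
Final line 1: chnw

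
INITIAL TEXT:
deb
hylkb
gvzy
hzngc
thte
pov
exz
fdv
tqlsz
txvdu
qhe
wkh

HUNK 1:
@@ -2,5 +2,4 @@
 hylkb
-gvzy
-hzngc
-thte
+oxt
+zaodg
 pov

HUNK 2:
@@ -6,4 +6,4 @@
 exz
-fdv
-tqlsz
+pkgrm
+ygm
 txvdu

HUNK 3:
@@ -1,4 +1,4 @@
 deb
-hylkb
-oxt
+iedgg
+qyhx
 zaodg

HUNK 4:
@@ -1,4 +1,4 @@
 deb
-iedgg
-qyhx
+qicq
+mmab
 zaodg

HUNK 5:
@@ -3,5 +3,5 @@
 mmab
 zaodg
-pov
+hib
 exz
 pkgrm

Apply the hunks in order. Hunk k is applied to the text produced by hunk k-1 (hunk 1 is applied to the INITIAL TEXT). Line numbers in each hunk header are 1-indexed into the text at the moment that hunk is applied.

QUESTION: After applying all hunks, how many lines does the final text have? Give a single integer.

Hunk 1: at line 2 remove [gvzy,hzngc,thte] add [oxt,zaodg] -> 11 lines: deb hylkb oxt zaodg pov exz fdv tqlsz txvdu qhe wkh
Hunk 2: at line 6 remove [fdv,tqlsz] add [pkgrm,ygm] -> 11 lines: deb hylkb oxt zaodg pov exz pkgrm ygm txvdu qhe wkh
Hunk 3: at line 1 remove [hylkb,oxt] add [iedgg,qyhx] -> 11 lines: deb iedgg qyhx zaodg pov exz pkgrm ygm txvdu qhe wkh
Hunk 4: at line 1 remove [iedgg,qyhx] add [qicq,mmab] -> 11 lines: deb qicq mmab zaodg pov exz pkgrm ygm txvdu qhe wkh
Hunk 5: at line 3 remove [pov] add [hib] -> 11 lines: deb qicq mmab zaodg hib exz pkgrm ygm txvdu qhe wkh
Final line count: 11

Answer: 11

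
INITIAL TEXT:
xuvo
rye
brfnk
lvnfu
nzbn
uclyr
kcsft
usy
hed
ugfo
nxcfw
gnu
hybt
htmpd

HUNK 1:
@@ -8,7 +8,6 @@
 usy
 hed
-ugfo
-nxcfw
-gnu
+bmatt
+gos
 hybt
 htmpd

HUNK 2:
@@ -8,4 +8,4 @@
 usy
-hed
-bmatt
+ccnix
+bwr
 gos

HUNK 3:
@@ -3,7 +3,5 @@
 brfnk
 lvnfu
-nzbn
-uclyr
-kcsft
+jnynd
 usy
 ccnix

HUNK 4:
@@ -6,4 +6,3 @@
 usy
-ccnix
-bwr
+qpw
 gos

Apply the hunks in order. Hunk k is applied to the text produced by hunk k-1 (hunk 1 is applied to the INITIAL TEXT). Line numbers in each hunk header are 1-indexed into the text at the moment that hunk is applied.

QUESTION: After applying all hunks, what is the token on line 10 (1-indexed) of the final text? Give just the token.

Hunk 1: at line 8 remove [ugfo,nxcfw,gnu] add [bmatt,gos] -> 13 lines: xuvo rye brfnk lvnfu nzbn uclyr kcsft usy hed bmatt gos hybt htmpd
Hunk 2: at line 8 remove [hed,bmatt] add [ccnix,bwr] -> 13 lines: xuvo rye brfnk lvnfu nzbn uclyr kcsft usy ccnix bwr gos hybt htmpd
Hunk 3: at line 3 remove [nzbn,uclyr,kcsft] add [jnynd] -> 11 lines: xuvo rye brfnk lvnfu jnynd usy ccnix bwr gos hybt htmpd
Hunk 4: at line 6 remove [ccnix,bwr] add [qpw] -> 10 lines: xuvo rye brfnk lvnfu jnynd usy qpw gos hybt htmpd
Final line 10: htmpd

Answer: htmpd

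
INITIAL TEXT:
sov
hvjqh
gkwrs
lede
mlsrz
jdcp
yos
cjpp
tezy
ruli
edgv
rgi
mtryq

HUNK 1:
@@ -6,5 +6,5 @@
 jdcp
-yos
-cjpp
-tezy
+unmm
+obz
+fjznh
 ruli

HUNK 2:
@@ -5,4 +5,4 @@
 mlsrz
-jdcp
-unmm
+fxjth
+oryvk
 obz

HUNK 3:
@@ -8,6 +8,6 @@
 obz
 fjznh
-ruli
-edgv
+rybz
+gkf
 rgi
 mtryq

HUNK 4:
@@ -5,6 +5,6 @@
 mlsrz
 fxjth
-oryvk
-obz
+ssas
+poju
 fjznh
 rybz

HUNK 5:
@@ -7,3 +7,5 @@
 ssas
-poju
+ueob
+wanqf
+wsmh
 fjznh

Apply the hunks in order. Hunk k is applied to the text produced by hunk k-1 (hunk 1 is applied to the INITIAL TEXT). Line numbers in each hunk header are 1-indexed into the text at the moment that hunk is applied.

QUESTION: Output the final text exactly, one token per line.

Hunk 1: at line 6 remove [yos,cjpp,tezy] add [unmm,obz,fjznh] -> 13 lines: sov hvjqh gkwrs lede mlsrz jdcp unmm obz fjznh ruli edgv rgi mtryq
Hunk 2: at line 5 remove [jdcp,unmm] add [fxjth,oryvk] -> 13 lines: sov hvjqh gkwrs lede mlsrz fxjth oryvk obz fjznh ruli edgv rgi mtryq
Hunk 3: at line 8 remove [ruli,edgv] add [rybz,gkf] -> 13 lines: sov hvjqh gkwrs lede mlsrz fxjth oryvk obz fjznh rybz gkf rgi mtryq
Hunk 4: at line 5 remove [oryvk,obz] add [ssas,poju] -> 13 lines: sov hvjqh gkwrs lede mlsrz fxjth ssas poju fjznh rybz gkf rgi mtryq
Hunk 5: at line 7 remove [poju] add [ueob,wanqf,wsmh] -> 15 lines: sov hvjqh gkwrs lede mlsrz fxjth ssas ueob wanqf wsmh fjznh rybz gkf rgi mtryq

Answer: sov
hvjqh
gkwrs
lede
mlsrz
fxjth
ssas
ueob
wanqf
wsmh
fjznh
rybz
gkf
rgi
mtryq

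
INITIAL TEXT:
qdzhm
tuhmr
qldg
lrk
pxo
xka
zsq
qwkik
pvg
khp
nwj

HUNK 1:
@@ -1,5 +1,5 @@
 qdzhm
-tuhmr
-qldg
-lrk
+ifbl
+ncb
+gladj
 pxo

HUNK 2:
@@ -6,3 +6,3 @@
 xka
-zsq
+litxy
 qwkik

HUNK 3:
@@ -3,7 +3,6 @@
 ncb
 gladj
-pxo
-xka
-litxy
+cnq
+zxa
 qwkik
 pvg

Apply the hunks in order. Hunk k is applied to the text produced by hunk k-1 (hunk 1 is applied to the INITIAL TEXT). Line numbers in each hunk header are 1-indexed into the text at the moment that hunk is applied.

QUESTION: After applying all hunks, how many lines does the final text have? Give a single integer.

Hunk 1: at line 1 remove [tuhmr,qldg,lrk] add [ifbl,ncb,gladj] -> 11 lines: qdzhm ifbl ncb gladj pxo xka zsq qwkik pvg khp nwj
Hunk 2: at line 6 remove [zsq] add [litxy] -> 11 lines: qdzhm ifbl ncb gladj pxo xka litxy qwkik pvg khp nwj
Hunk 3: at line 3 remove [pxo,xka,litxy] add [cnq,zxa] -> 10 lines: qdzhm ifbl ncb gladj cnq zxa qwkik pvg khp nwj
Final line count: 10

Answer: 10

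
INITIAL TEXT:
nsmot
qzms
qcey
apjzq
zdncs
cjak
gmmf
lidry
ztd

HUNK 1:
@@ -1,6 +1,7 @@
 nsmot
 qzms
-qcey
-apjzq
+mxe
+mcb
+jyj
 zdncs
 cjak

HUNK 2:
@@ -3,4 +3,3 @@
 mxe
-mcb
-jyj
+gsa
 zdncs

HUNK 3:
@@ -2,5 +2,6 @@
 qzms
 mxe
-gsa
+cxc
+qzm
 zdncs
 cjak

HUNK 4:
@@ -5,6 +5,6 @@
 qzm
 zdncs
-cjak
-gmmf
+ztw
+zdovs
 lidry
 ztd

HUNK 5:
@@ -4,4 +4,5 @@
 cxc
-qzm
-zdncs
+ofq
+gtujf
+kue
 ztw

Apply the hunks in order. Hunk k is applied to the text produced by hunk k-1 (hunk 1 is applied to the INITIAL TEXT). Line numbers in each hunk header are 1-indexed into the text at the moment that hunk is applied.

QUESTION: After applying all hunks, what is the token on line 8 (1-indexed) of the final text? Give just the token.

Hunk 1: at line 1 remove [qcey,apjzq] add [mxe,mcb,jyj] -> 10 lines: nsmot qzms mxe mcb jyj zdncs cjak gmmf lidry ztd
Hunk 2: at line 3 remove [mcb,jyj] add [gsa] -> 9 lines: nsmot qzms mxe gsa zdncs cjak gmmf lidry ztd
Hunk 3: at line 2 remove [gsa] add [cxc,qzm] -> 10 lines: nsmot qzms mxe cxc qzm zdncs cjak gmmf lidry ztd
Hunk 4: at line 5 remove [cjak,gmmf] add [ztw,zdovs] -> 10 lines: nsmot qzms mxe cxc qzm zdncs ztw zdovs lidry ztd
Hunk 5: at line 4 remove [qzm,zdncs] add [ofq,gtujf,kue] -> 11 lines: nsmot qzms mxe cxc ofq gtujf kue ztw zdovs lidry ztd
Final line 8: ztw

Answer: ztw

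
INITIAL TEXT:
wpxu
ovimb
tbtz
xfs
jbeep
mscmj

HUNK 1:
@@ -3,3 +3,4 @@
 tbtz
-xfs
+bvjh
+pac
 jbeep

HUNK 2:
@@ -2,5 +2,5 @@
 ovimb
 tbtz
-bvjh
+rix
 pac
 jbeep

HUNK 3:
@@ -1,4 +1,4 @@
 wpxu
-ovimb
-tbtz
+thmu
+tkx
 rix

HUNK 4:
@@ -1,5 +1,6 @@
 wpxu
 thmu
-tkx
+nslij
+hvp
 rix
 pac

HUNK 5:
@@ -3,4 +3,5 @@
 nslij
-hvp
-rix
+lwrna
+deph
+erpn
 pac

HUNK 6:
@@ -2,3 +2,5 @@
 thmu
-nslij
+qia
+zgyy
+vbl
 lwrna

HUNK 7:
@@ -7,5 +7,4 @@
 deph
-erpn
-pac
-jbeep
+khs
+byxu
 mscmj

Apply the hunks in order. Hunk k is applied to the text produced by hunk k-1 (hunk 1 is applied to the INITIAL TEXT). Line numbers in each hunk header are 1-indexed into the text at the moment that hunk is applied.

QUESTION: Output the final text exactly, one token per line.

Hunk 1: at line 3 remove [xfs] add [bvjh,pac] -> 7 lines: wpxu ovimb tbtz bvjh pac jbeep mscmj
Hunk 2: at line 2 remove [bvjh] add [rix] -> 7 lines: wpxu ovimb tbtz rix pac jbeep mscmj
Hunk 3: at line 1 remove [ovimb,tbtz] add [thmu,tkx] -> 7 lines: wpxu thmu tkx rix pac jbeep mscmj
Hunk 4: at line 1 remove [tkx] add [nslij,hvp] -> 8 lines: wpxu thmu nslij hvp rix pac jbeep mscmj
Hunk 5: at line 3 remove [hvp,rix] add [lwrna,deph,erpn] -> 9 lines: wpxu thmu nslij lwrna deph erpn pac jbeep mscmj
Hunk 6: at line 2 remove [nslij] add [qia,zgyy,vbl] -> 11 lines: wpxu thmu qia zgyy vbl lwrna deph erpn pac jbeep mscmj
Hunk 7: at line 7 remove [erpn,pac,jbeep] add [khs,byxu] -> 10 lines: wpxu thmu qia zgyy vbl lwrna deph khs byxu mscmj

Answer: wpxu
thmu
qia
zgyy
vbl
lwrna
deph
khs
byxu
mscmj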